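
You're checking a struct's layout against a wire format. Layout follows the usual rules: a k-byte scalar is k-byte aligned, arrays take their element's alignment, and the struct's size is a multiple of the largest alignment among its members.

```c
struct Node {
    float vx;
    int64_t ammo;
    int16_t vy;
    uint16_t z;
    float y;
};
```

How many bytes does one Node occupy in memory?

24 bytes

vx at 0 (size 4, align 4) → ends 4
pad 4 to align 8 for ammo
ammo at 8 (size 8, align 8) → ends 16
vy at 16 (size 2, align 2) → ends 18
z at 18 (size 2, align 2) → ends 20
y at 20 (size 4, align 4) → ends 24
total 24 bytes, alignment 8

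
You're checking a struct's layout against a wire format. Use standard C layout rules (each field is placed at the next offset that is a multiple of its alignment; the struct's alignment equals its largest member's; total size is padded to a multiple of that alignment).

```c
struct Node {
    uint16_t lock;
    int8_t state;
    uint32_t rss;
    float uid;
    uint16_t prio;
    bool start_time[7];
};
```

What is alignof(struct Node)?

4

member alignments: lock=2, state=1, rss=4, uid=4, prio=2, start_time=1
max = 4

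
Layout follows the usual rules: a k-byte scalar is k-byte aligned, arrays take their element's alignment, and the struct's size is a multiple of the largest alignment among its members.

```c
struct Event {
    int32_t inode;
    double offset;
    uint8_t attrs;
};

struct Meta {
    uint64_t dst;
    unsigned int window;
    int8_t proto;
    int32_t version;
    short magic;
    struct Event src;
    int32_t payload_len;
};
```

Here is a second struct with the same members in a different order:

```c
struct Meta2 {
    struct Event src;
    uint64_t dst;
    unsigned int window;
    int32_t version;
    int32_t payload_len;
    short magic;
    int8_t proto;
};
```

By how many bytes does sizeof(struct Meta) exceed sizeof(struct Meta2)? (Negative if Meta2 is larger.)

8

Event: @0: inode [4B, align 4] → 4; +4 pad (align 8); @8: offset [8B, align 8] → 16; @16: attrs [1B, align 1] → 17; +7 tail pad (align 8); size 24, align 8
@0: dst [8B, align 8] → 8
@8: window [4B, align 4] → 12
@12: proto [1B, align 1] → 13
+3 pad (align 4)
@16: version [4B, align 4] → 20
@20: magic [2B, align 2] → 22
+2 pad (align 8)
@24: src [24B, align 8] → 48
@48: payload_len [4B, align 4] → 52
+4 tail pad (align 8)
size 56, align 8
— Meta2 —
@0: src [24B, align 8] → 24
@24: dst [8B, align 8] → 32
@32: window [4B, align 4] → 36
@36: version [4B, align 4] → 40
@40: payload_len [4B, align 4] → 44
@44: magic [2B, align 2] → 46
@46: proto [1B, align 1] → 47
+1 tail pad (align 8)
size 48, align 8
56 − 48 = 8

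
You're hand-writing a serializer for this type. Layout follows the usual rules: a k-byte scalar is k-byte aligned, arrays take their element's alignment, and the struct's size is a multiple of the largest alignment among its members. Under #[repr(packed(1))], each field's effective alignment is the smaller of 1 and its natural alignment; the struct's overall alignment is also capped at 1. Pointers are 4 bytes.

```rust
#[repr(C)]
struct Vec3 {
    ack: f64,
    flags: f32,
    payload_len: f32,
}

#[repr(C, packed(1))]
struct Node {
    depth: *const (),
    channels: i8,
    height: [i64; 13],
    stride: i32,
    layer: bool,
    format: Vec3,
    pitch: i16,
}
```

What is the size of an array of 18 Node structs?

2376

Vec3: 0..8  ack  (8B, 8-aligned); 8..12  flags  (4B, 4-aligned); 12..16  payload_len  (4B, 4-aligned); sizeof = 16, alignof = 8
0..4  depth  (4B, 1-aligned)
4..5  channels  (1B, 1-aligned)
5..109  height  (104B, 1-aligned)
109..113  stride  (4B, 1-aligned)
113..114  layer  (1B, 1-aligned)
114..130  format  (16B, 1-aligned)
130..132  pitch  (2B, 1-aligned)
sizeof = 132, alignof = 1
array of 18: 18 × 132 = 2376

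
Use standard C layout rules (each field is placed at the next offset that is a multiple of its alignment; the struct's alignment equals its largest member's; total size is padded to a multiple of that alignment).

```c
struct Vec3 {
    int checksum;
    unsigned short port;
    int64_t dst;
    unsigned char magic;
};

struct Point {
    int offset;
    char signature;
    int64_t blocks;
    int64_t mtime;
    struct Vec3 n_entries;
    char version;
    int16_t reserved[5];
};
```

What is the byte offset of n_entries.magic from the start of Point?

40

Vec3: @0: checksum [4B, align 4] → 4; @4: port [2B, align 2] → 6; +2 pad (align 8); @8: dst [8B, align 8] → 16; @16: magic [1B, align 1] → 17; +7 tail pad (align 8); size 24, align 8
@0: offset [4B, align 4] → 4
@4: signature [1B, align 1] → 5
+3 pad (align 8)
@8: blocks [8B, align 8] → 16
@16: mtime [8B, align 8] → 24
@24: n_entries [24B, align 8] → 48
within Vec3: magic at 16
24 + 16 = 40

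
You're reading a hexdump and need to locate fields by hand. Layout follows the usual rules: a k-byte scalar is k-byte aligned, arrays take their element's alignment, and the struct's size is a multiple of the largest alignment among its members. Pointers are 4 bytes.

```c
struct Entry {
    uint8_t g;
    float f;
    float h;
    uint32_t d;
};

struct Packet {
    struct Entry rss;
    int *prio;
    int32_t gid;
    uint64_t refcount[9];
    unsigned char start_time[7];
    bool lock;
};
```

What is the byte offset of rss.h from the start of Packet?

Entry: 0..1  g  (1B, 1-aligned); 1..4  -- padding (3B); 4..8  f  (4B, 4-aligned); 8..12  h  (4B, 4-aligned); 12..16  d  (4B, 4-aligned); sizeof = 16, alignof = 4
0..16  rss  (16B, 4-aligned)
within Entry: h at 8
0 + 8 = 8

8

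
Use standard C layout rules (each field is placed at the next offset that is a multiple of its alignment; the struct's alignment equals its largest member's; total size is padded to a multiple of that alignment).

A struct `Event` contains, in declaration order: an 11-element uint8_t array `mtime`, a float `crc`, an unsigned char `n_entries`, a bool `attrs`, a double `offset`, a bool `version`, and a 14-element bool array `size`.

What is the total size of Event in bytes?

48

mtime at 0 (size 11, align 1) → ends 11
pad 1 to align 4 for crc
crc at 12 (size 4, align 4) → ends 16
n_entries at 16 (size 1, align 1) → ends 17
attrs at 17 (size 1, align 1) → ends 18
pad 6 to align 8 for offset
offset at 24 (size 8, align 8) → ends 32
version at 32 (size 1, align 1) → ends 33
size at 33 (size 14, align 1) → ends 47
tail pad 1 to reach multiple of 8
total 48 bytes, alignment 8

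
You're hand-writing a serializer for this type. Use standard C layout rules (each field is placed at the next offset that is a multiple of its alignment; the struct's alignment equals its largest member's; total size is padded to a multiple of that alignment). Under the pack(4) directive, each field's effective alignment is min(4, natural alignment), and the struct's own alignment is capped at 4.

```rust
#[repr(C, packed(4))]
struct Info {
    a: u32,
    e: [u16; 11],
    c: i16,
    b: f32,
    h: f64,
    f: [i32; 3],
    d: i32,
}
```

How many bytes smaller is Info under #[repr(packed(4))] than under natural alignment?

0

natural layout:
  0..4  a  (4B, 4-aligned)
  4..26  e  (22B, 2-aligned)
  26..28  c  (2B, 2-aligned)
  28..32  b  (4B, 4-aligned)
  32..40  h  (8B, 8-aligned)
  40..52  f  (12B, 4-aligned)
  52..56  d  (4B, 4-aligned)
  sizeof = 56, alignof = 8
packed(4) layout:
  0..4  a  (4B, 4-aligned)
  4..26  e  (22B, 2-aligned)
  26..28  c  (2B, 2-aligned)
  28..32  b  (4B, 4-aligned)
  32..40  h  (8B, 4-aligned)
  40..52  f  (12B, 4-aligned)
  52..56  d  (4B, 4-aligned)
  sizeof = 56, alignof = 4
56 − 56 = 0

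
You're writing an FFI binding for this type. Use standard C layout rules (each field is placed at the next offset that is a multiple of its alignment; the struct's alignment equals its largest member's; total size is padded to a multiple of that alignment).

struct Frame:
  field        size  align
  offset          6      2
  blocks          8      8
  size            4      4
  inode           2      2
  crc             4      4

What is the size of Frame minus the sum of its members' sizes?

0..6  offset  (6B, 2-aligned)
6..8  -- padding (2B)
8..16  blocks  (8B, 8-aligned)
16..20  size  (4B, 4-aligned)
20..22  inode  (2B, 2-aligned)
22..24  -- padding (2B)
24..28  crc  (4B, 4-aligned)
28..32  -- tail padding (4B)
sizeof = 32, alignof = 8
data bytes 24, size 32 → padding 8

8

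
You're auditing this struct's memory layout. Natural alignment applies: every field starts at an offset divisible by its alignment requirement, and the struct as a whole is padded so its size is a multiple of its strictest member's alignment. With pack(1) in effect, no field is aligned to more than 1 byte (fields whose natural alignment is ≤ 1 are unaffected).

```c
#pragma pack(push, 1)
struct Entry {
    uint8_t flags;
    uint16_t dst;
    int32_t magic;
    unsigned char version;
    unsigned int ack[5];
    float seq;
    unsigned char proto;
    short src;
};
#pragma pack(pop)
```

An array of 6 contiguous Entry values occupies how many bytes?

210

flags at 0 (size 1, align 1) → ends 1
dst at 1 (size 2, align 1) → ends 3
magic at 3 (size 4, align 1) → ends 7
version at 7 (size 1, align 1) → ends 8
ack at 8 (size 20, align 1) → ends 28
seq at 28 (size 4, align 1) → ends 32
proto at 32 (size 1, align 1) → ends 33
src at 33 (size 2, align 1) → ends 35
total 35 bytes, alignment 1
array of 6: 6 × 35 = 210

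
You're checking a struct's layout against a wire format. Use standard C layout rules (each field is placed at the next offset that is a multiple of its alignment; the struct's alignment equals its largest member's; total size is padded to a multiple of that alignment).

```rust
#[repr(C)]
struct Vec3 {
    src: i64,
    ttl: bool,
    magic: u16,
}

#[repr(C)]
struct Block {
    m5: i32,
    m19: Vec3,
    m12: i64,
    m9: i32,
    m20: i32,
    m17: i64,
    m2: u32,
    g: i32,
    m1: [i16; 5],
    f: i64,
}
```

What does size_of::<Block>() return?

Vec3: 0..8  src  (8B, 8-aligned); 8..9  ttl  (1B, 1-aligned); 9..10  -- padding (1B); 10..12  magic  (2B, 2-aligned); 12..16  -- tail padding (4B); sizeof = 16, alignof = 8
0..4  m5  (4B, 4-aligned)
4..8  -- padding (4B)
8..24  m19  (16B, 8-aligned)
24..32  m12  (8B, 8-aligned)
32..36  m9  (4B, 4-aligned)
36..40  m20  (4B, 4-aligned)
40..48  m17  (8B, 8-aligned)
48..52  m2  (4B, 4-aligned)
52..56  g  (4B, 4-aligned)
56..66  m1  (10B, 2-aligned)
66..72  -- padding (6B)
72..80  f  (8B, 8-aligned)
sizeof = 80, alignof = 8

80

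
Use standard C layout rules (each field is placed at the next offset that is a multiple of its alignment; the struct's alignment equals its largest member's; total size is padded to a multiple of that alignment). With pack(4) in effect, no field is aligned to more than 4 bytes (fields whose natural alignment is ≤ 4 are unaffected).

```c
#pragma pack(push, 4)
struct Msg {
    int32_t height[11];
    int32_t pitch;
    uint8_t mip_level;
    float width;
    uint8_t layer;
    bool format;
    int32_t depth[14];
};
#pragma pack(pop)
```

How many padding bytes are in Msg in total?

0..44  height  (44B, 4-aligned)
44..48  pitch  (4B, 4-aligned)
48..49  mip_level  (1B, 1-aligned)
49..52  -- padding (3B)
52..56  width  (4B, 4-aligned)
56..57  layer  (1B, 1-aligned)
57..58  format  (1B, 1-aligned)
58..60  -- padding (2B)
60..116  depth  (56B, 4-aligned)
sizeof = 116, alignof = 4
data bytes 111, size 116 → padding 5

5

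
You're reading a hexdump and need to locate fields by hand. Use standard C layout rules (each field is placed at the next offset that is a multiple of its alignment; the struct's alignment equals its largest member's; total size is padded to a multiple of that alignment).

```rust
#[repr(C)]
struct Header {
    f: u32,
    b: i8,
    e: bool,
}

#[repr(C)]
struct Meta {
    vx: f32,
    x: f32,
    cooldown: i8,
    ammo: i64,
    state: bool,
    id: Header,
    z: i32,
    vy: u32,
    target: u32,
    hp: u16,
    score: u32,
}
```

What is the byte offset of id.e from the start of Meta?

Header: @0: f [4B, align 4] → 4; @4: b [1B, align 1] → 5; @5: e [1B, align 1] → 6; +2 tail pad (align 4); size 8, align 4
@0: vx [4B, align 4] → 4
@4: x [4B, align 4] → 8
@8: cooldown [1B, align 1] → 9
+7 pad (align 8)
@16: ammo [8B, align 8] → 24
@24: state [1B, align 1] → 25
+3 pad (align 4)
@28: id [8B, align 4] → 36
within Header: e at 5
28 + 5 = 33

33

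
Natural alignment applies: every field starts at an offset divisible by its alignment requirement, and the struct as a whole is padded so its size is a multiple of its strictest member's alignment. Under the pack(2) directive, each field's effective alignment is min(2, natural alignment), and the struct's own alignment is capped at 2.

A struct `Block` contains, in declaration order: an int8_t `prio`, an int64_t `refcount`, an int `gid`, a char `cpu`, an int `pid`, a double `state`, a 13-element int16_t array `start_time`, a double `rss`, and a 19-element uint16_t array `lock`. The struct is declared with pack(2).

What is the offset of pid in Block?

prio at 0 (size 1, align 1) → ends 1
pad 1 to align 2 for refcount
refcount at 2 (size 8, align 2) → ends 10
gid at 10 (size 4, align 2) → ends 14
cpu at 14 (size 1, align 1) → ends 15
pad 1 to align 2 for pid
pid at 16 (size 4, align 2) → ends 20

16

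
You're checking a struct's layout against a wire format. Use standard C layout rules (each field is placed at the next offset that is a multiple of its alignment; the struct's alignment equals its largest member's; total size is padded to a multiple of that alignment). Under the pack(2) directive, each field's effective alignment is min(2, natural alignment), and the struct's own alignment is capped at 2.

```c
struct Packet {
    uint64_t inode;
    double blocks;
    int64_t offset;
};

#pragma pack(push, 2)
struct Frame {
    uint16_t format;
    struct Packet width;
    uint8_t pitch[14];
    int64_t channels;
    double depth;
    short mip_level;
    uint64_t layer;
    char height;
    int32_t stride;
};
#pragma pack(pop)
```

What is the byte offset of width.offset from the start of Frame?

Packet: 0..8  inode  (8B, 8-aligned); 8..16  blocks  (8B, 8-aligned); 16..24  offset  (8B, 8-aligned); sizeof = 24, alignof = 8
0..2  format  (2B, 2-aligned)
2..26  width  (24B, 2-aligned)
within Packet: offset at 16
2 + 16 = 18

18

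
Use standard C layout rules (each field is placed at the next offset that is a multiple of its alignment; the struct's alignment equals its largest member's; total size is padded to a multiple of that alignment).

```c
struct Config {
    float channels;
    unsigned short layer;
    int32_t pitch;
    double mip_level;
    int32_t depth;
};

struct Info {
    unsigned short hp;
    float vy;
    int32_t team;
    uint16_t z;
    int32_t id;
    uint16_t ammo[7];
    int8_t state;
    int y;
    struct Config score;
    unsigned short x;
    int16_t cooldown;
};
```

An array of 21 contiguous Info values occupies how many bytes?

1680

Config: channels at 0 (size 4, align 4) → ends 4; layer at 4 (size 2, align 2) → ends 6; pad 2 to align 4 for pitch; pitch at 8 (size 4, align 4) → ends 12; pad 4 to align 8 for mip_level; mip_level at 16 (size 8, align 8) → ends 24; depth at 24 (size 4, align 4) → ends 28; tail pad 4 to reach multiple of 8; total 32 bytes, alignment 8
hp at 0 (size 2, align 2) → ends 2
pad 2 to align 4 for vy
vy at 4 (size 4, align 4) → ends 8
team at 8 (size 4, align 4) → ends 12
z at 12 (size 2, align 2) → ends 14
pad 2 to align 4 for id
id at 16 (size 4, align 4) → ends 20
ammo at 20 (size 14, align 2) → ends 34
state at 34 (size 1, align 1) → ends 35
pad 1 to align 4 for y
y at 36 (size 4, align 4) → ends 40
score at 40 (size 32, align 8) → ends 72
x at 72 (size 2, align 2) → ends 74
cooldown at 74 (size 2, align 2) → ends 76
tail pad 4 to reach multiple of 8
total 80 bytes, alignment 8
array of 21: 21 × 80 = 1680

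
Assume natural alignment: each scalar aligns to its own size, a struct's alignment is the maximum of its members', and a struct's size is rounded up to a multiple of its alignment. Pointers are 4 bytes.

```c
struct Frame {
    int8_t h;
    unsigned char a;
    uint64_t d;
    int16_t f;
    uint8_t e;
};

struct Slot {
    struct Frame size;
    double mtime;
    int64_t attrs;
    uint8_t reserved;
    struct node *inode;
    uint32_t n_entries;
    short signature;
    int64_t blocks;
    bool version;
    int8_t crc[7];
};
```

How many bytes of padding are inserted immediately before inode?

Frame: h at 0 (size 1, align 1) → ends 1; a at 1 (size 1, align 1) → ends 2; pad 6 to align 8 for d; d at 8 (size 8, align 8) → ends 16; f at 16 (size 2, align 2) → ends 18; e at 18 (size 1, align 1) → ends 19; tail pad 5 to reach multiple of 8; total 24 bytes, alignment 8
size at 0 (size 24, align 8) → ends 24
mtime at 24 (size 8, align 8) → ends 32
attrs at 32 (size 8, align 8) → ends 40
reserved at 40 (size 1, align 1) → ends 41
pad 3 to align 4 for inode
inode at 44 (size 4, align 4) → ends 48

3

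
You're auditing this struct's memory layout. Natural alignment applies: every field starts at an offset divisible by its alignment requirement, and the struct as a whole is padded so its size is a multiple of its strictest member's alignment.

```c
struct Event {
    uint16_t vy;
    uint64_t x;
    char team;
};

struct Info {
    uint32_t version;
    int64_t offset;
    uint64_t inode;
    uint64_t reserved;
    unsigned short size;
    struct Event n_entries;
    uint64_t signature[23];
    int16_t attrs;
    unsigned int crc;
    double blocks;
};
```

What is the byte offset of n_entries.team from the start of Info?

Event: vy at 0 (size 2, align 2) → ends 2; pad 6 to align 8 for x; x at 8 (size 8, align 8) → ends 16; team at 16 (size 1, align 1) → ends 17; tail pad 7 to reach multiple of 8; total 24 bytes, alignment 8
version at 0 (size 4, align 4) → ends 4
pad 4 to align 8 for offset
offset at 8 (size 8, align 8) → ends 16
inode at 16 (size 8, align 8) → ends 24
reserved at 24 (size 8, align 8) → ends 32
size at 32 (size 2, align 2) → ends 34
pad 6 to align 8 for n_entries
n_entries at 40 (size 24, align 8) → ends 64
within Event: team at 16
40 + 16 = 56

56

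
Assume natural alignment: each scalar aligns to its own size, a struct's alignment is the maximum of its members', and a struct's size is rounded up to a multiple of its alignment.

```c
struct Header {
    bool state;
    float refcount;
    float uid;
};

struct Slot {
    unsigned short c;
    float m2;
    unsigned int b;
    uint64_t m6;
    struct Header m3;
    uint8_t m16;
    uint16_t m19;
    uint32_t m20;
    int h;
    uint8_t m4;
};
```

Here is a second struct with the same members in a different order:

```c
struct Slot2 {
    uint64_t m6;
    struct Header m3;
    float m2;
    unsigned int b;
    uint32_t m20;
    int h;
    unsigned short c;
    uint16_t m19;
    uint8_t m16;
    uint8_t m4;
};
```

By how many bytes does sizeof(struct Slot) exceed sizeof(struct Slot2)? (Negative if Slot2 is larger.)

Header: 0..1  state  (1B, 1-aligned); 1..4  -- padding (3B); 4..8  refcount  (4B, 4-aligned); 8..12  uid  (4B, 4-aligned); sizeof = 12, alignof = 4
0..2  c  (2B, 2-aligned)
2..4  -- padding (2B)
4..8  m2  (4B, 4-aligned)
8..12  b  (4B, 4-aligned)
12..16  -- padding (4B)
16..24  m6  (8B, 8-aligned)
24..36  m3  (12B, 4-aligned)
36..37  m16  (1B, 1-aligned)
37..38  -- padding (1B)
38..40  m19  (2B, 2-aligned)
40..44  m20  (4B, 4-aligned)
44..48  h  (4B, 4-aligned)
48..49  m4  (1B, 1-aligned)
49..56  -- tail padding (7B)
sizeof = 56, alignof = 8
— Slot2 —
0..8  m6  (8B, 8-aligned)
8..20  m3  (12B, 4-aligned)
20..24  m2  (4B, 4-aligned)
24..28  b  (4B, 4-aligned)
28..32  m20  (4B, 4-aligned)
32..36  h  (4B, 4-aligned)
36..38  c  (2B, 2-aligned)
38..40  m19  (2B, 2-aligned)
40..41  m16  (1B, 1-aligned)
41..42  m4  (1B, 1-aligned)
42..48  -- tail padding (6B)
sizeof = 48, alignof = 8
56 − 48 = 8

8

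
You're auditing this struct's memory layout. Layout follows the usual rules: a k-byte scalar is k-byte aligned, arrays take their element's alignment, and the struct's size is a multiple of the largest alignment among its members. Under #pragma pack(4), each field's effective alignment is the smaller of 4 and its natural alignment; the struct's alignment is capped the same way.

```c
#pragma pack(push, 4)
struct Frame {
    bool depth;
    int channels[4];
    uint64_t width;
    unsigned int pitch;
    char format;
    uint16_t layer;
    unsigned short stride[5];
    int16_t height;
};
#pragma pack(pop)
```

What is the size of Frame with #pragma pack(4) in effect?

48

@0: depth [1B, align 1] → 1
+3 pad (align 4)
@4: channels [16B, align 4] → 20
@20: width [8B, align 4] → 28
@28: pitch [4B, align 4] → 32
@32: format [1B, align 1] → 33
+1 pad (align 2)
@34: layer [2B, align 2] → 36
@36: stride [10B, align 2] → 46
@46: height [2B, align 2] → 48
size 48, align 4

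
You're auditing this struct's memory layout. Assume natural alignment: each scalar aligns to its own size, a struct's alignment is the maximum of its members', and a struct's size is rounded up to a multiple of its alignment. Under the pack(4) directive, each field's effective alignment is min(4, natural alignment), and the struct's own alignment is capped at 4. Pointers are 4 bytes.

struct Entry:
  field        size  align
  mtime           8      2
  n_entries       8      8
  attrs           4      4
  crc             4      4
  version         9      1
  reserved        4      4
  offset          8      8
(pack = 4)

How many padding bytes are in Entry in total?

0..8  mtime  (8B, 2-aligned)
8..16  n_entries  (8B, 4-aligned)
16..20  attrs  (4B, 4-aligned)
20..24  crc  (4B, 4-aligned)
24..33  version  (9B, 1-aligned)
33..36  -- padding (3B)
36..40  reserved  (4B, 4-aligned)
40..48  offset  (8B, 4-aligned)
sizeof = 48, alignof = 4
data bytes 45, size 48 → padding 3

3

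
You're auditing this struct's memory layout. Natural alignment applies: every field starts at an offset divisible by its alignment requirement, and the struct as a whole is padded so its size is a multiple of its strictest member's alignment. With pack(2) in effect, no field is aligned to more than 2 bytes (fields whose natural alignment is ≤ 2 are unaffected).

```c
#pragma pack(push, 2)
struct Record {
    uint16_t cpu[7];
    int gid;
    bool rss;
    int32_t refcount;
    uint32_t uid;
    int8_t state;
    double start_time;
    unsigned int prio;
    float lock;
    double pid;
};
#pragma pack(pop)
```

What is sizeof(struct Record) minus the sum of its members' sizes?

2

cpu at 0 (size 14, align 2) → ends 14
gid at 14 (size 4, align 2) → ends 18
rss at 18 (size 1, align 1) → ends 19
pad 1 to align 2 for refcount
refcount at 20 (size 4, align 2) → ends 24
uid at 24 (size 4, align 2) → ends 28
state at 28 (size 1, align 1) → ends 29
pad 1 to align 2 for start_time
start_time at 30 (size 8, align 2) → ends 38
prio at 38 (size 4, align 2) → ends 42
lock at 42 (size 4, align 2) → ends 46
pid at 46 (size 8, align 2) → ends 54
total 54 bytes, alignment 2
data bytes 52, size 54 → padding 2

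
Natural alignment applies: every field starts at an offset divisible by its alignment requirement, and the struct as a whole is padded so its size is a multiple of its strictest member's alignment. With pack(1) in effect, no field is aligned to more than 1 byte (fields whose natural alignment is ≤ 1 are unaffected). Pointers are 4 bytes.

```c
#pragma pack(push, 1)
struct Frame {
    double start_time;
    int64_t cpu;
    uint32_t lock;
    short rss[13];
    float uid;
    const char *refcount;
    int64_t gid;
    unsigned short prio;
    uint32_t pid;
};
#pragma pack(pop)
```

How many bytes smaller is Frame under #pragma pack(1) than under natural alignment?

natural layout:
  0..8  start_time  (8B, 8-aligned)
  8..16  cpu  (8B, 8-aligned)
  16..20  lock  (4B, 4-aligned)
  20..46  rss  (26B, 2-aligned)
  46..48  -- padding (2B)
  48..52  uid  (4B, 4-aligned)
  52..56  refcount  (4B, 4-aligned)
  56..64  gid  (8B, 8-aligned)
  64..66  prio  (2B, 2-aligned)
  66..68  -- padding (2B)
  68..72  pid  (4B, 4-aligned)
  sizeof = 72, alignof = 8
packed(1) layout:
  0..8  start_time  (8B, 1-aligned)
  8..16  cpu  (8B, 1-aligned)
  16..20  lock  (4B, 1-aligned)
  20..46  rss  (26B, 1-aligned)
  46..50  uid  (4B, 1-aligned)
  50..54  refcount  (4B, 1-aligned)
  54..62  gid  (8B, 1-aligned)
  62..64  prio  (2B, 1-aligned)
  64..68  pid  (4B, 1-aligned)
  sizeof = 68, alignof = 1
72 − 68 = 4

4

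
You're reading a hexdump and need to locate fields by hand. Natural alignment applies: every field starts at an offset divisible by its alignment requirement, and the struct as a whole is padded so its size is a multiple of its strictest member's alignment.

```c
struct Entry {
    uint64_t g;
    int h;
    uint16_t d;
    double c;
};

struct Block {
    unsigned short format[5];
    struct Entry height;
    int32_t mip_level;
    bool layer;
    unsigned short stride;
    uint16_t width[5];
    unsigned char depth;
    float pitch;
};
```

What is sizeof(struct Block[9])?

576

Entry: g at 0 (size 8, align 8) → ends 8; h at 8 (size 4, align 4) → ends 12; d at 12 (size 2, align 2) → ends 14; pad 2 to align 8 for c; c at 16 (size 8, align 8) → ends 24; total 24 bytes, alignment 8
format at 0 (size 10, align 2) → ends 10
pad 6 to align 8 for height
height at 16 (size 24, align 8) → ends 40
mip_level at 40 (size 4, align 4) → ends 44
layer at 44 (size 1, align 1) → ends 45
pad 1 to align 2 for stride
stride at 46 (size 2, align 2) → ends 48
width at 48 (size 10, align 2) → ends 58
depth at 58 (size 1, align 1) → ends 59
pad 1 to align 4 for pitch
pitch at 60 (size 4, align 4) → ends 64
total 64 bytes, alignment 8
array of 9: 9 × 64 = 576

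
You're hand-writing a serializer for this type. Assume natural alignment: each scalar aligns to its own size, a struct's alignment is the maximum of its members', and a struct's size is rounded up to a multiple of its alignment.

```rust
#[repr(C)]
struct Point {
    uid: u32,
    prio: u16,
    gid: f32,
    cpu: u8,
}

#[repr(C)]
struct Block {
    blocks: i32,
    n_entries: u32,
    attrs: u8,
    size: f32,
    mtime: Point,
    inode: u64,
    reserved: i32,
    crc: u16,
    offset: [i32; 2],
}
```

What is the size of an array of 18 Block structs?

1008

Point: @0: uid [4B, align 4] → 4; @4: prio [2B, align 2] → 6; +2 pad (align 4); @8: gid [4B, align 4] → 12; @12: cpu [1B, align 1] → 13; +3 tail pad (align 4); size 16, align 4
@0: blocks [4B, align 4] → 4
@4: n_entries [4B, align 4] → 8
@8: attrs [1B, align 1] → 9
+3 pad (align 4)
@12: size [4B, align 4] → 16
@16: mtime [16B, align 4] → 32
@32: inode [8B, align 8] → 40
@40: reserved [4B, align 4] → 44
@44: crc [2B, align 2] → 46
+2 pad (align 4)
@48: offset [8B, align 4] → 56
size 56, align 8
array of 18: 18 × 56 = 1008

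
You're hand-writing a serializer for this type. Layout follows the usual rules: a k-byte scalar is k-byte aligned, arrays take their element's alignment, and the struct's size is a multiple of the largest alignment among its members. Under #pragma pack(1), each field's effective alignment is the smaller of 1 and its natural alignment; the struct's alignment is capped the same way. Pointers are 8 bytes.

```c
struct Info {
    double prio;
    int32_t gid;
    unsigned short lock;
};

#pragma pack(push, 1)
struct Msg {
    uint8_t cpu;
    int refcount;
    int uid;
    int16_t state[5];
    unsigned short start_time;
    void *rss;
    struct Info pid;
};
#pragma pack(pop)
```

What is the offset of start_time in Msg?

Info: @0: prio [8B, align 8] → 8; @8: gid [4B, align 4] → 12; @12: lock [2B, align 2] → 14; +2 tail pad (align 8); size 16, align 8
@0: cpu [1B, align 1] → 1
@1: refcount [4B, align 1] → 5
@5: uid [4B, align 1] → 9
@9: state [10B, align 1] → 19
@19: start_time [2B, align 1] → 21

19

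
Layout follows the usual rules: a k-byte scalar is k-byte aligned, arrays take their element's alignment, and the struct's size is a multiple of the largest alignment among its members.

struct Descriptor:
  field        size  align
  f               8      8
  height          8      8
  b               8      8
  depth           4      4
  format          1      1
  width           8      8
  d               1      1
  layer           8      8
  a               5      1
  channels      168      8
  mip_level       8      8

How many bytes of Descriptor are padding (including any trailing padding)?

f at 0 (size 8, align 8) → ends 8
height at 8 (size 8, align 8) → ends 16
b at 16 (size 8, align 8) → ends 24
depth at 24 (size 4, align 4) → ends 28
format at 28 (size 1, align 1) → ends 29
pad 3 to align 8 for width
width at 32 (size 8, align 8) → ends 40
d at 40 (size 1, align 1) → ends 41
pad 7 to align 8 for layer
layer at 48 (size 8, align 8) → ends 56
a at 56 (size 5, align 1) → ends 61
pad 3 to align 8 for channels
channels at 64 (size 168, align 8) → ends 232
mip_level at 232 (size 8, align 8) → ends 240
total 240 bytes, alignment 8
data bytes 227, size 240 → padding 13

13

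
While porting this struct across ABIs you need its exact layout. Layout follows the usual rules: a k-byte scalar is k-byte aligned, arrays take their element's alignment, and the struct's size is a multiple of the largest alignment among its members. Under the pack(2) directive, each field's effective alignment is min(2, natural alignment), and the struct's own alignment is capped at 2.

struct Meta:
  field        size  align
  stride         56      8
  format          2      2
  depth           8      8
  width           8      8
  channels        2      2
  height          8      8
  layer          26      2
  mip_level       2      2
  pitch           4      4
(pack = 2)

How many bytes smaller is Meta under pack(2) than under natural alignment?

12

natural layout:
  stride at 0 (size 56, align 8) → ends 56
  format at 56 (size 2, align 2) → ends 58
  pad 6 to align 8 for depth
  depth at 64 (size 8, align 8) → ends 72
  width at 72 (size 8, align 8) → ends 80
  channels at 80 (size 2, align 2) → ends 82
  pad 6 to align 8 for height
  height at 88 (size 8, align 8) → ends 96
  layer at 96 (size 26, align 2) → ends 122
  mip_level at 122 (size 2, align 2) → ends 124
  pitch at 124 (size 4, align 4) → ends 128
  total 128 bytes, alignment 8
packed(2) layout:
  stride at 0 (size 56, align 2) → ends 56
  format at 56 (size 2, align 2) → ends 58
  depth at 58 (size 8, align 2) → ends 66
  width at 66 (size 8, align 2) → ends 74
  channels at 74 (size 2, align 2) → ends 76
  height at 76 (size 8, align 2) → ends 84
  layer at 84 (size 26, align 2) → ends 110
  mip_level at 110 (size 2, align 2) → ends 112
  pitch at 112 (size 4, align 2) → ends 116
  total 116 bytes, alignment 2
128 − 116 = 12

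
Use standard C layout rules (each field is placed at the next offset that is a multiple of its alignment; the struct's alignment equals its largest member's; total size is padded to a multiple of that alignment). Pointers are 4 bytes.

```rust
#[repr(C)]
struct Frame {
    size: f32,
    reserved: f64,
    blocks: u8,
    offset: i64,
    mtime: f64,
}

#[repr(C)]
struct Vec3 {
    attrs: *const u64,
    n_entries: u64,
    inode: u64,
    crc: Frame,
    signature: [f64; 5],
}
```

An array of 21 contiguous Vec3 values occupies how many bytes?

2184

Frame: 0..4  size  (4B, 4-aligned); 4..8  -- padding (4B); 8..16  reserved  (8B, 8-aligned); 16..17  blocks  (1B, 1-aligned); 17..24  -- padding (7B); 24..32  offset  (8B, 8-aligned); 32..40  mtime  (8B, 8-aligned); sizeof = 40, alignof = 8
0..4  attrs  (4B, 4-aligned)
4..8  -- padding (4B)
8..16  n_entries  (8B, 8-aligned)
16..24  inode  (8B, 8-aligned)
24..64  crc  (40B, 8-aligned)
64..104  signature  (40B, 8-aligned)
sizeof = 104, alignof = 8
array of 21: 21 × 104 = 2184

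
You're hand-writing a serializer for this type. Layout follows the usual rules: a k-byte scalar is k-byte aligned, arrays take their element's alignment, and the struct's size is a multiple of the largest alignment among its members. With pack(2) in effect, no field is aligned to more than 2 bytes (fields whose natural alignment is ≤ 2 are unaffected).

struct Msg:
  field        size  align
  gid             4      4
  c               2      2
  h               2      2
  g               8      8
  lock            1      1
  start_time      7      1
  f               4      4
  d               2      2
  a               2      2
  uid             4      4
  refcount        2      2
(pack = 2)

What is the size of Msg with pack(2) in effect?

@0: gid [4B, align 2] → 4
@4: c [2B, align 2] → 6
@6: h [2B, align 2] → 8
@8: g [8B, align 2] → 16
@16: lock [1B, align 1] → 17
@17: start_time [7B, align 1] → 24
@24: f [4B, align 2] → 28
@28: d [2B, align 2] → 30
@30: a [2B, align 2] → 32
@32: uid [4B, align 2] → 36
@36: refcount [2B, align 2] → 38
size 38, align 2

38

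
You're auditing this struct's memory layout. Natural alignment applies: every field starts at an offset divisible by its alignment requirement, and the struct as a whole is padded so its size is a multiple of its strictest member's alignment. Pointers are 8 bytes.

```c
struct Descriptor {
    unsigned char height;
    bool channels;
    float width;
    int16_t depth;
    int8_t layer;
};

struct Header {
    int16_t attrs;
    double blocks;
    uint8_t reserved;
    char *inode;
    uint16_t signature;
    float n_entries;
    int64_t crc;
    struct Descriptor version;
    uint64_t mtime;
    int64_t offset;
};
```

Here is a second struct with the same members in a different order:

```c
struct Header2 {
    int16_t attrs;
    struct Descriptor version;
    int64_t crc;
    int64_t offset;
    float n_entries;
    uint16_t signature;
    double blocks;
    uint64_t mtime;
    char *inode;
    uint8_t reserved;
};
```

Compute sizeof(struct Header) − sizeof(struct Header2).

Descriptor: @0: height [1B, align 1] → 1; @1: channels [1B, align 1] → 2; +2 pad (align 4); @4: width [4B, align 4] → 8; @8: depth [2B, align 2] → 10; @10: layer [1B, align 1] → 11; +1 tail pad (align 4); size 12, align 4
@0: attrs [2B, align 2] → 2
+6 pad (align 8)
@8: blocks [8B, align 8] → 16
@16: reserved [1B, align 1] → 17
+7 pad (align 8)
@24: inode [8B, align 8] → 32
@32: signature [2B, align 2] → 34
+2 pad (align 4)
@36: n_entries [4B, align 4] → 40
@40: crc [8B, align 8] → 48
@48: version [12B, align 4] → 60
+4 pad (align 8)
@64: mtime [8B, align 8] → 72
@72: offset [8B, align 8] → 80
size 80, align 8
— Header2 —
@0: attrs [2B, align 2] → 2
+2 pad (align 4)
@4: version [12B, align 4] → 16
@16: crc [8B, align 8] → 24
@24: offset [8B, align 8] → 32
@32: n_entries [4B, align 4] → 36
@36: signature [2B, align 2] → 38
+2 pad (align 8)
@40: blocks [8B, align 8] → 48
@48: mtime [8B, align 8] → 56
@56: inode [8B, align 8] → 64
@64: reserved [1B, align 1] → 65
+7 tail pad (align 8)
size 72, align 8
80 − 72 = 8

8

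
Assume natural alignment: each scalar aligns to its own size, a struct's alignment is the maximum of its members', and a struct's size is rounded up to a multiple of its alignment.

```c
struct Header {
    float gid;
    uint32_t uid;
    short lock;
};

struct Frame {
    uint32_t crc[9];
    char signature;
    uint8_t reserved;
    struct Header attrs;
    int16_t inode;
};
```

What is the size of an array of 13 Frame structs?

728

Header: gid at 0 (size 4, align 4) → ends 4; uid at 4 (size 4, align 4) → ends 8; lock at 8 (size 2, align 2) → ends 10; tail pad 2 to reach multiple of 4; total 12 bytes, alignment 4
crc at 0 (size 36, align 4) → ends 36
signature at 36 (size 1, align 1) → ends 37
reserved at 37 (size 1, align 1) → ends 38
pad 2 to align 4 for attrs
attrs at 40 (size 12, align 4) → ends 52
inode at 52 (size 2, align 2) → ends 54
tail pad 2 to reach multiple of 4
total 56 bytes, alignment 4
array of 13: 13 × 56 = 728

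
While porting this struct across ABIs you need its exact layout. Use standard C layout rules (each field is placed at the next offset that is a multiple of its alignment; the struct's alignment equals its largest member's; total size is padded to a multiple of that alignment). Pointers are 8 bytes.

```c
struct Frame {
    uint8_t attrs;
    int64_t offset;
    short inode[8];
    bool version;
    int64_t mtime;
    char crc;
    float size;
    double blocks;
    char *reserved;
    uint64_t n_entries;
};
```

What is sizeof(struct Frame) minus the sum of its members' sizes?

attrs at 0 (size 1, align 1) → ends 1
pad 7 to align 8 for offset
offset at 8 (size 8, align 8) → ends 16
inode at 16 (size 16, align 2) → ends 32
version at 32 (size 1, align 1) → ends 33
pad 7 to align 8 for mtime
mtime at 40 (size 8, align 8) → ends 48
crc at 48 (size 1, align 1) → ends 49
pad 3 to align 4 for size
size at 52 (size 4, align 4) → ends 56
blocks at 56 (size 8, align 8) → ends 64
reserved at 64 (size 8, align 8) → ends 72
n_entries at 72 (size 8, align 8) → ends 80
total 80 bytes, alignment 8
data bytes 63, size 80 → padding 17

17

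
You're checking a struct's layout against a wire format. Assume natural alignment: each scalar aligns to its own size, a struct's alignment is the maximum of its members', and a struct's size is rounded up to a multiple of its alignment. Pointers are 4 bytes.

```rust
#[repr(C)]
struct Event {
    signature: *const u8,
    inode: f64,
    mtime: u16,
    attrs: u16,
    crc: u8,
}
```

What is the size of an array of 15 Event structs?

360

@0: signature [4B, align 4] → 4
+4 pad (align 8)
@8: inode [8B, align 8] → 16
@16: mtime [2B, align 2] → 18
@18: attrs [2B, align 2] → 20
@20: crc [1B, align 1] → 21
+3 tail pad (align 8)
size 24, align 8
array of 15: 15 × 24 = 360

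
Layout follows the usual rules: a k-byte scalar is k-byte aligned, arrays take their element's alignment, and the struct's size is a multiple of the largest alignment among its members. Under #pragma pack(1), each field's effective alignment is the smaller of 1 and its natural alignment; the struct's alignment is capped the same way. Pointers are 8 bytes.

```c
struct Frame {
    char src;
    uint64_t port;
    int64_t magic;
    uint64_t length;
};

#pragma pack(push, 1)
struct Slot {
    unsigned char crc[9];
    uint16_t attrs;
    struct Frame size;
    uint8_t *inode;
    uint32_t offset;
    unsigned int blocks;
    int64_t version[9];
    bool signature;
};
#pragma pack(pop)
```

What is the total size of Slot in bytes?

Frame: src at 0 (size 1, align 1) → ends 1; pad 7 to align 8 for port; port at 8 (size 8, align 8) → ends 16; magic at 16 (size 8, align 8) → ends 24; length at 24 (size 8, align 8) → ends 32; total 32 bytes, alignment 8
crc at 0 (size 9, align 1) → ends 9
attrs at 9 (size 2, align 1) → ends 11
size at 11 (size 32, align 1) → ends 43
inode at 43 (size 8, align 1) → ends 51
offset at 51 (size 4, align 1) → ends 55
blocks at 55 (size 4, align 1) → ends 59
version at 59 (size 72, align 1) → ends 131
signature at 131 (size 1, align 1) → ends 132
total 132 bytes, alignment 1

132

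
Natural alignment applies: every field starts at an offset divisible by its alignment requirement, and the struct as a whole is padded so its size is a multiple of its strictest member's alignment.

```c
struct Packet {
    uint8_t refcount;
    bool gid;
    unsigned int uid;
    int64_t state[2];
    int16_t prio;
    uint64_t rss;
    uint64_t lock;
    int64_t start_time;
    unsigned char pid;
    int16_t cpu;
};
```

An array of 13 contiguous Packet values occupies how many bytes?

832

refcount at 0 (size 1, align 1) → ends 1
gid at 1 (size 1, align 1) → ends 2
pad 2 to align 4 for uid
uid at 4 (size 4, align 4) → ends 8
state at 8 (size 16, align 8) → ends 24
prio at 24 (size 2, align 2) → ends 26
pad 6 to align 8 for rss
rss at 32 (size 8, align 8) → ends 40
lock at 40 (size 8, align 8) → ends 48
start_time at 48 (size 8, align 8) → ends 56
pid at 56 (size 1, align 1) → ends 57
pad 1 to align 2 for cpu
cpu at 58 (size 2, align 2) → ends 60
tail pad 4 to reach multiple of 8
total 64 bytes, alignment 8
array of 13: 13 × 64 = 832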